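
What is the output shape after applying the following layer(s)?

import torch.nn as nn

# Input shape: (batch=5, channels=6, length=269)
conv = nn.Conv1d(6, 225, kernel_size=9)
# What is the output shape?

Input shape: (5, 6, 269)
Output shape: (5, 225, 261)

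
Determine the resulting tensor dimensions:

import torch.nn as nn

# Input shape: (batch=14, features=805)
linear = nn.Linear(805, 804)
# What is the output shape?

Input shape: (14, 805)
Output shape: (14, 804)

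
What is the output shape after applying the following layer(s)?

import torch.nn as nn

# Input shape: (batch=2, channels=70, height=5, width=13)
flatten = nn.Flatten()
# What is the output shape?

Input shape: (2, 70, 5, 13)
Output shape: (2, 4550)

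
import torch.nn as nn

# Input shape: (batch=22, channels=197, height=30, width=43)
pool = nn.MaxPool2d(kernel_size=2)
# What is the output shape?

Input shape: (22, 197, 30, 43)
Output shape: (22, 197, 15, 21)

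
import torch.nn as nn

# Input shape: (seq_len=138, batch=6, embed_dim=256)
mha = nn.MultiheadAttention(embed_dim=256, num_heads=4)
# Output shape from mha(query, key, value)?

Input shape: (138, 6, 256)
Output shape: (138, 6, 256)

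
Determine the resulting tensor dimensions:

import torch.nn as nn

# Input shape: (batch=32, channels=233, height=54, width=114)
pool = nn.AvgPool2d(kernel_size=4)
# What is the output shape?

Input shape: (32, 233, 54, 114)
Output shape: (32, 233, 13, 28)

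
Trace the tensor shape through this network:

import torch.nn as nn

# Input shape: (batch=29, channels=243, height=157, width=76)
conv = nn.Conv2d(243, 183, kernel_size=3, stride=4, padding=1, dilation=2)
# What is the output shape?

Input shape: (29, 243, 157, 76)
Output shape: (29, 183, 39, 19)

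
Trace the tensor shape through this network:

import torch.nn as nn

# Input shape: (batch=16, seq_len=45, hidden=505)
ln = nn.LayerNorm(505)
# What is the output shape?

Input shape: (16, 45, 505)
Output shape: (16, 45, 505)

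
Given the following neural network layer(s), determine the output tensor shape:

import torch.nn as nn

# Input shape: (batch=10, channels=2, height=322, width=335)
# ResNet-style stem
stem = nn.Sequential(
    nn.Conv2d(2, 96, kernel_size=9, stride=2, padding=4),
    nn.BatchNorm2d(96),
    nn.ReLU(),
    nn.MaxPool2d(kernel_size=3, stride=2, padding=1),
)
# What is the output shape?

Input shape: (10, 2, 322, 335)
  -> after Conv2d 9x9 stride=2: (10, 96, 161, 168)
Output shape: (10, 96, 81, 84)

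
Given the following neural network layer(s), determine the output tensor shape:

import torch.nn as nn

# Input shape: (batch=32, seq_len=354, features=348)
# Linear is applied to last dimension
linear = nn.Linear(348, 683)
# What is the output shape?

Input shape: (32, 354, 348)
Output shape: (32, 354, 683)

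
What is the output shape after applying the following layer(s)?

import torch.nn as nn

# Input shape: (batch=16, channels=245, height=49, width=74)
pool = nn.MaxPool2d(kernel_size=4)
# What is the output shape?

Input shape: (16, 245, 49, 74)
Output shape: (16, 245, 12, 18)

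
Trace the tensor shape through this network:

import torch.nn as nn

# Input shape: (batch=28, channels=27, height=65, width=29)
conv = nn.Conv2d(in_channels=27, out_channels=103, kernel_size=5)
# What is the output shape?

Input shape: (28, 27, 65, 29)
Output shape: (28, 103, 61, 25)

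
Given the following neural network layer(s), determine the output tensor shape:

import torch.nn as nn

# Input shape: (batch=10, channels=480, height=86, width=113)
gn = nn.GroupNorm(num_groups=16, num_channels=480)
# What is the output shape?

Input shape: (10, 480, 86, 113)
Output shape: (10, 480, 86, 113)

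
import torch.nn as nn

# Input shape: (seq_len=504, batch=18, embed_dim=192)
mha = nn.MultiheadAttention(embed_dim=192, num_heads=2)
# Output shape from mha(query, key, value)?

Input shape: (504, 18, 192)
Output shape: (504, 18, 192)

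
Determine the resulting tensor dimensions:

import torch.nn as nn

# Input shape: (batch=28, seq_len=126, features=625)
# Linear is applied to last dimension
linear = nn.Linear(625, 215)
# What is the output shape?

Input shape: (28, 126, 625)
Output shape: (28, 126, 215)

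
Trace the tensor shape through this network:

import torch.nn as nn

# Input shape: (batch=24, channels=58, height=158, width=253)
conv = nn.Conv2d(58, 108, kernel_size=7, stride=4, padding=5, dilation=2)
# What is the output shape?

Input shape: (24, 58, 158, 253)
Output shape: (24, 108, 39, 63)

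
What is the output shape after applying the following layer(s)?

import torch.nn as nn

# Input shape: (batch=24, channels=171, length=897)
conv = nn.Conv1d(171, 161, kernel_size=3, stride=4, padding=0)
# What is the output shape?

Input shape: (24, 171, 897)
Output shape: (24, 161, 224)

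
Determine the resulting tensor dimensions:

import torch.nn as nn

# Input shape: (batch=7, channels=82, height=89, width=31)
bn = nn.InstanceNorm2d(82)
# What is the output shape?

Input shape: (7, 82, 89, 31)
Output shape: (7, 82, 89, 31)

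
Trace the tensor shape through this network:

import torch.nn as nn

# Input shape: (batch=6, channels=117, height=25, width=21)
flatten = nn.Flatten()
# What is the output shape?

Input shape: (6, 117, 25, 21)
Output shape: (6, 61425)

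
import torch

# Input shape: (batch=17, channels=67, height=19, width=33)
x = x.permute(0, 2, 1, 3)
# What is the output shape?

Input shape: (17, 67, 19, 33)
Output shape: (17, 19, 67, 33)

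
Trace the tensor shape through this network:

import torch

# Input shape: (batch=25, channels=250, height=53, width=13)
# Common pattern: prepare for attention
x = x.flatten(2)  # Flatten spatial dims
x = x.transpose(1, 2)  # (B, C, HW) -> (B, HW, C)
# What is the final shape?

Input shape: (25, 250, 53, 13)
  -> after flatten(2): (25, 250, 689)
Output shape: (25, 689, 250)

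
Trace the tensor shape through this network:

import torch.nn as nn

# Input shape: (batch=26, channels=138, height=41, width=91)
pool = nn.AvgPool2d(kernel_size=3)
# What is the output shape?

Input shape: (26, 138, 41, 91)
Output shape: (26, 138, 13, 30)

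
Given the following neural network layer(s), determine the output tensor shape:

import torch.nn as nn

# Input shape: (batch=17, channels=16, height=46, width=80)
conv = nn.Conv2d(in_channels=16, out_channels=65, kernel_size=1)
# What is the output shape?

Input shape: (17, 16, 46, 80)
Output shape: (17, 65, 46, 80)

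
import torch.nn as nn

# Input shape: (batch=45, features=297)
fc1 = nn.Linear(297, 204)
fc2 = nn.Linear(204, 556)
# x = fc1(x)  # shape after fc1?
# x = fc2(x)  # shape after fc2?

Input shape: (45, 297)
  -> after fc1: (45, 204)
Output shape: (45, 556)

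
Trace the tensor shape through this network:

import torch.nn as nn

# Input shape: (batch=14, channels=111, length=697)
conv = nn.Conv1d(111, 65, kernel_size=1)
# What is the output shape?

Input shape: (14, 111, 697)
Output shape: (14, 65, 697)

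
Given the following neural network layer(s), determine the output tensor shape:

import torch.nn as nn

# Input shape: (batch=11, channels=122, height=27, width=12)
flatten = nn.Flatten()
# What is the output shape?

Input shape: (11, 122, 27, 12)
Output shape: (11, 39528)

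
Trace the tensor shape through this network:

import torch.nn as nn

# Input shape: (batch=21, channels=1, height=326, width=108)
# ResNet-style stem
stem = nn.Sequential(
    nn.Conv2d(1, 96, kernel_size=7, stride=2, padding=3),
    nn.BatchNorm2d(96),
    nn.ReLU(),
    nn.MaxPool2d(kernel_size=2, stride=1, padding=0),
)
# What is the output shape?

Input shape: (21, 1, 326, 108)
  -> after Conv2d 7x7 stride=2: (21, 96, 163, 54)
Output shape: (21, 96, 162, 53)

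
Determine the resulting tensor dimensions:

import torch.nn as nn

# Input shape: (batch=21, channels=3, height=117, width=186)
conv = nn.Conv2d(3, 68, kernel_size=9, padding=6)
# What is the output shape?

Input shape: (21, 3, 117, 186)
Output shape: (21, 68, 121, 190)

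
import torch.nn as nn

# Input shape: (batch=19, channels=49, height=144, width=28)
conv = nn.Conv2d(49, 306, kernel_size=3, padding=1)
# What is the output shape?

Input shape: (19, 49, 144, 28)
Output shape: (19, 306, 144, 28)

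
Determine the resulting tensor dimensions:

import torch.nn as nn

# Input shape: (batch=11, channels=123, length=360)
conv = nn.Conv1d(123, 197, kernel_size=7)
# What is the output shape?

Input shape: (11, 123, 360)
Output shape: (11, 197, 354)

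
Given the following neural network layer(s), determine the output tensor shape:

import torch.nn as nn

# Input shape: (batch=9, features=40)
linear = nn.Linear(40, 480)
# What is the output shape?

Input shape: (9, 40)
Output shape: (9, 480)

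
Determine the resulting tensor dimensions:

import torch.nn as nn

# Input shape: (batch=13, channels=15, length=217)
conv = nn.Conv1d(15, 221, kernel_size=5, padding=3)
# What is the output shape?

Input shape: (13, 15, 217)
Output shape: (13, 221, 219)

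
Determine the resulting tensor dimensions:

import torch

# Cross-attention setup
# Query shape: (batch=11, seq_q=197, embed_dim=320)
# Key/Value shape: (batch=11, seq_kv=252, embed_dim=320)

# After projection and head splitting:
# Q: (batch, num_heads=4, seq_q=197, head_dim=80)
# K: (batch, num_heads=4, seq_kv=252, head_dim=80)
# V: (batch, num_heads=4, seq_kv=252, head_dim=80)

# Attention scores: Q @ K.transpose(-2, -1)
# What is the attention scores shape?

Input shape: (11, 197, 320)
Output shape: (11, 4, 197, 252)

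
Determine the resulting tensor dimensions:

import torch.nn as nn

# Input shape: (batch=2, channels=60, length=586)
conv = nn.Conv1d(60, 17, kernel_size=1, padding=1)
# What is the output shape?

Input shape: (2, 60, 586)
Output shape: (2, 17, 588)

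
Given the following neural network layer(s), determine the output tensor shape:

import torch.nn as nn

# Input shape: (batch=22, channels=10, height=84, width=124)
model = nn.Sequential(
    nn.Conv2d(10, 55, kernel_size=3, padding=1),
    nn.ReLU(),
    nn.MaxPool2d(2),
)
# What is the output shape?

Input shape: (22, 10, 84, 124)
  -> after Conv2d: (22, 55, 84, 124)
  -> after ReLU: (22, 55, 84, 124)
Output shape: (22, 55, 42, 62)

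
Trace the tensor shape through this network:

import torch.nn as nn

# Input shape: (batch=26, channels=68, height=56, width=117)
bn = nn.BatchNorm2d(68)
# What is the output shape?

Input shape: (26, 68, 56, 117)
Output shape: (26, 68, 56, 117)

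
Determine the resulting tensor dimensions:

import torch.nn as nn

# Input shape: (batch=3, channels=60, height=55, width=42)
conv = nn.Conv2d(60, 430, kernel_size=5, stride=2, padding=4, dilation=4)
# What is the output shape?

Input shape: (3, 60, 55, 42)
Output shape: (3, 430, 24, 17)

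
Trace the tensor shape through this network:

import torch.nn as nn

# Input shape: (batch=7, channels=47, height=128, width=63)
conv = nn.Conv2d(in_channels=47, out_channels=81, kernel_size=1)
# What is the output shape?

Input shape: (7, 47, 128, 63)
Output shape: (7, 81, 128, 63)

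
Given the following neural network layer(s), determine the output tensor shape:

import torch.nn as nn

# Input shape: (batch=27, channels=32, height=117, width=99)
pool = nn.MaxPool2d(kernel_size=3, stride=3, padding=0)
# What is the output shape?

Input shape: (27, 32, 117, 99)
Output shape: (27, 32, 39, 33)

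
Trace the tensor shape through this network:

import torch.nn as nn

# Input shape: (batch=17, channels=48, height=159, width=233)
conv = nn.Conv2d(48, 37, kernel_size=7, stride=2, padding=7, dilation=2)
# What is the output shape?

Input shape: (17, 48, 159, 233)
Output shape: (17, 37, 81, 118)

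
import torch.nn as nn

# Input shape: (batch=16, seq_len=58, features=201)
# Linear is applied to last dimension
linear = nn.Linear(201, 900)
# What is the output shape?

Input shape: (16, 58, 201)
Output shape: (16, 58, 900)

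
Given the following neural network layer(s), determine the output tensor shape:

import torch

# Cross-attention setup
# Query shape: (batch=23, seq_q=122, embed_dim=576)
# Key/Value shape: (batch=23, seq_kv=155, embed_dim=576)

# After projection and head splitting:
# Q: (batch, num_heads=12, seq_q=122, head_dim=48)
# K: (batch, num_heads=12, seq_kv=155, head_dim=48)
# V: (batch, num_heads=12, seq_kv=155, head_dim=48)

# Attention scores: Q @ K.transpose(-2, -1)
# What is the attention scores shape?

Input shape: (23, 122, 576)
Output shape: (23, 12, 122, 155)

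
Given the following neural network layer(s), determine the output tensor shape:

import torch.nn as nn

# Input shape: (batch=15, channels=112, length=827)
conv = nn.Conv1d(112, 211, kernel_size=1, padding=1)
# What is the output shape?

Input shape: (15, 112, 827)
Output shape: (15, 211, 829)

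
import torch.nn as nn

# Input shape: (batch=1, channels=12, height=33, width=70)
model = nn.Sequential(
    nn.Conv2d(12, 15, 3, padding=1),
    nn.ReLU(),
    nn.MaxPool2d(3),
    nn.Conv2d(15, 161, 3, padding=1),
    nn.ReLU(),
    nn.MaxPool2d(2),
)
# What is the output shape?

Input shape: (1, 12, 33, 70)
  -> after first Conv2d: (1, 15, 33, 70)
  -> after first MaxPool2d: (1, 15, 11, 23)
  -> after second Conv2d: (1, 161, 11, 23)
Output shape: (1, 161, 5, 11)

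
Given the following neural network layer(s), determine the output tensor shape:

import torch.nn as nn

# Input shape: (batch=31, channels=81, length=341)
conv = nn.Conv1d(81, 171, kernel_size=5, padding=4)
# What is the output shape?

Input shape: (31, 81, 341)
Output shape: (31, 171, 345)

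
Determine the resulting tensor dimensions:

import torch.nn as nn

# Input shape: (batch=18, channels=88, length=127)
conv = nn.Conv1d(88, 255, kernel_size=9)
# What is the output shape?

Input shape: (18, 88, 127)
Output shape: (18, 255, 119)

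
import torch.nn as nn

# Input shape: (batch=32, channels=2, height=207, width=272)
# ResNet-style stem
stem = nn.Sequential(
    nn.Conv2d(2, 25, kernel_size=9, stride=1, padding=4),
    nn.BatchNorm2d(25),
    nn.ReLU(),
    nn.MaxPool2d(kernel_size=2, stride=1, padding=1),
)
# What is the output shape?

Input shape: (32, 2, 207, 272)
  -> after Conv2d 9x9 stride=1: (32, 25, 207, 272)
Output shape: (32, 25, 208, 273)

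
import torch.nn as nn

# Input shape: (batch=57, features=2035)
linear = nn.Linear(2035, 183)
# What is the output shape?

Input shape: (57, 2035)
Output shape: (57, 183)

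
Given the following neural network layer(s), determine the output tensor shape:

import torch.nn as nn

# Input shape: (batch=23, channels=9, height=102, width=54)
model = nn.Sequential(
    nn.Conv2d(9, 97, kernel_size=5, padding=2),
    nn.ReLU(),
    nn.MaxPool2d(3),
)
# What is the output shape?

Input shape: (23, 9, 102, 54)
  -> after Conv2d: (23, 97, 102, 54)
  -> after ReLU: (23, 97, 102, 54)
Output shape: (23, 97, 34, 18)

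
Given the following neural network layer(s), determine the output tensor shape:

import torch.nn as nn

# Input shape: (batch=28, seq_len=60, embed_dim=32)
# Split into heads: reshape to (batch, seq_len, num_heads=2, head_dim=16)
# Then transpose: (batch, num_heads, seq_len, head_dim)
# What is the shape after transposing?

Input shape: (28, 60, 32)
  -> after reshape: (28, 60, 2, 16)
Output shape: (28, 2, 60, 16)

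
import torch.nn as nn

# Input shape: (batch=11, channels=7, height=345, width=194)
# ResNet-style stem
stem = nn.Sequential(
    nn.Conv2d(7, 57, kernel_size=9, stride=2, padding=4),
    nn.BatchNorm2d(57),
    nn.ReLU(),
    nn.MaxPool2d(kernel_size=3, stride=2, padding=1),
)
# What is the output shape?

Input shape: (11, 7, 345, 194)
  -> after Conv2d 9x9 stride=2: (11, 57, 173, 97)
Output shape: (11, 57, 87, 49)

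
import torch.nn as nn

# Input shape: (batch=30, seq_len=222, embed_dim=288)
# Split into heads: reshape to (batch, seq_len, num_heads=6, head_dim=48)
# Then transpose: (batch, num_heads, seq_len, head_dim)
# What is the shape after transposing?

Input shape: (30, 222, 288)
  -> after reshape: (30, 222, 6, 48)
Output shape: (30, 6, 222, 48)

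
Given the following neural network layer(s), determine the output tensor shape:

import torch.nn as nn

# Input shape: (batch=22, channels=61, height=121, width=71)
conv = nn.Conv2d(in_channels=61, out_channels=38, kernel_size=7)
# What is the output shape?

Input shape: (22, 61, 121, 71)
Output shape: (22, 38, 115, 65)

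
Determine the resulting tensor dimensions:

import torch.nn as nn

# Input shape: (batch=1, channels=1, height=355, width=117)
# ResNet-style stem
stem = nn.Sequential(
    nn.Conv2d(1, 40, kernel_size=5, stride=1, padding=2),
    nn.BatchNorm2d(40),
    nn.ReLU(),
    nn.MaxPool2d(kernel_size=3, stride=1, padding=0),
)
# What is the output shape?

Input shape: (1, 1, 355, 117)
  -> after Conv2d 5x5 stride=1: (1, 40, 355, 117)
Output shape: (1, 40, 353, 115)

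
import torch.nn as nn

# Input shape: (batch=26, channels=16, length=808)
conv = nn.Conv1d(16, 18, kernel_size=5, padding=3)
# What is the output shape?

Input shape: (26, 16, 808)
Output shape: (26, 18, 810)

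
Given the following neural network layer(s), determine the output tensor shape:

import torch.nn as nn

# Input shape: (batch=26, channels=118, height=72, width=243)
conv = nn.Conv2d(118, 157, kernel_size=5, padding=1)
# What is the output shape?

Input shape: (26, 118, 72, 243)
Output shape: (26, 157, 70, 241)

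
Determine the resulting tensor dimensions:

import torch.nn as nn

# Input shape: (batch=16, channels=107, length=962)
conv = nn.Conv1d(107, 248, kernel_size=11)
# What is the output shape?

Input shape: (16, 107, 962)
Output shape: (16, 248, 952)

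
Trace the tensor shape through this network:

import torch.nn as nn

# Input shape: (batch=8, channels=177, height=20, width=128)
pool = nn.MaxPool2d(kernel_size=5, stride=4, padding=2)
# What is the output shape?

Input shape: (8, 177, 20, 128)
Output shape: (8, 177, 5, 32)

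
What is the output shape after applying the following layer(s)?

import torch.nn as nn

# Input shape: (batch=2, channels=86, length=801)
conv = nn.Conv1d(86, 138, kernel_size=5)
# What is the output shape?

Input shape: (2, 86, 801)
Output shape: (2, 138, 797)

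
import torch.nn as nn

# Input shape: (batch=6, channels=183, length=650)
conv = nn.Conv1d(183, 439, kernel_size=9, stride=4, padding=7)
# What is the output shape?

Input shape: (6, 183, 650)
Output shape: (6, 439, 164)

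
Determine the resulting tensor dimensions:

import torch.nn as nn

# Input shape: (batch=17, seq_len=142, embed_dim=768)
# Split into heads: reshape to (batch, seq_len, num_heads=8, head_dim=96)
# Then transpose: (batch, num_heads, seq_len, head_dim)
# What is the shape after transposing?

Input shape: (17, 142, 768)
  -> after reshape: (17, 142, 8, 96)
Output shape: (17, 8, 142, 96)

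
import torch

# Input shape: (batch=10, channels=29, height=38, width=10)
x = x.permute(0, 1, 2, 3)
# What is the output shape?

Input shape: (10, 29, 38, 10)
Output shape: (10, 29, 38, 10)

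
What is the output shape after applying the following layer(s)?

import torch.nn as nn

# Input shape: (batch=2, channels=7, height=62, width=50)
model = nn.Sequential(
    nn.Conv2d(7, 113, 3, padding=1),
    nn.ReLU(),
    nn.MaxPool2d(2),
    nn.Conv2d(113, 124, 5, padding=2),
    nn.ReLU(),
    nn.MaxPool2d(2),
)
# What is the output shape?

Input shape: (2, 7, 62, 50)
  -> after first Conv2d: (2, 113, 62, 50)
  -> after first MaxPool2d: (2, 113, 31, 25)
  -> after second Conv2d: (2, 124, 31, 25)
Output shape: (2, 124, 15, 12)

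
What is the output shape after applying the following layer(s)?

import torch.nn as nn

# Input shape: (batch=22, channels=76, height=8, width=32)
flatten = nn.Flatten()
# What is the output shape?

Input shape: (22, 76, 8, 32)
Output shape: (22, 19456)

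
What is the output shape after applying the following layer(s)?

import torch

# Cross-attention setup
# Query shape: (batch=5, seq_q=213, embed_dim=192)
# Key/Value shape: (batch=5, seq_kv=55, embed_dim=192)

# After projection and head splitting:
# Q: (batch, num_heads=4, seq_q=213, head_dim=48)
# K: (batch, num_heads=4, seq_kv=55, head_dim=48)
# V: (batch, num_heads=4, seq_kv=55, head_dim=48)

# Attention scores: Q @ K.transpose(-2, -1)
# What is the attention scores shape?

Input shape: (5, 213, 192)
Output shape: (5, 4, 213, 55)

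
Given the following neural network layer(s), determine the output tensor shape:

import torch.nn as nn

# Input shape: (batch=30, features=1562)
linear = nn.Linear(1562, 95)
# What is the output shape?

Input shape: (30, 1562)
Output shape: (30, 95)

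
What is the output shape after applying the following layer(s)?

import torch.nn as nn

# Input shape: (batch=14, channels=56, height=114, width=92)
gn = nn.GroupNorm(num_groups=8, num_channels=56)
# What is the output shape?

Input shape: (14, 56, 114, 92)
Output shape: (14, 56, 114, 92)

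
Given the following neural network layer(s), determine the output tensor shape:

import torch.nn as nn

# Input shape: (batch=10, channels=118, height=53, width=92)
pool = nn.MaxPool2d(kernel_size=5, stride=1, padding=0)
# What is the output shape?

Input shape: (10, 118, 53, 92)
Output shape: (10, 118, 49, 88)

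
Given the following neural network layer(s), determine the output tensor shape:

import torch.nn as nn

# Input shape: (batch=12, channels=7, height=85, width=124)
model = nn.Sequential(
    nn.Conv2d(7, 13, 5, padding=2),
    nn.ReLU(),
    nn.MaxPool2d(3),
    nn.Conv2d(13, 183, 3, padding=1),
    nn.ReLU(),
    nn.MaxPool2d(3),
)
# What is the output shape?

Input shape: (12, 7, 85, 124)
  -> after first Conv2d: (12, 13, 85, 124)
  -> after first MaxPool2d: (12, 13, 28, 41)
  -> after second Conv2d: (12, 183, 28, 41)
Output shape: (12, 183, 9, 13)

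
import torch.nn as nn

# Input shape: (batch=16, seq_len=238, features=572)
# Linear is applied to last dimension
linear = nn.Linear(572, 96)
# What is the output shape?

Input shape: (16, 238, 572)
Output shape: (16, 238, 96)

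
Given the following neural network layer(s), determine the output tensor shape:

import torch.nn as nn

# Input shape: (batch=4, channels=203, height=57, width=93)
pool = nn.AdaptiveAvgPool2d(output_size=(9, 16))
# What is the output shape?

Input shape: (4, 203, 57, 93)
Output shape: (4, 203, 9, 16)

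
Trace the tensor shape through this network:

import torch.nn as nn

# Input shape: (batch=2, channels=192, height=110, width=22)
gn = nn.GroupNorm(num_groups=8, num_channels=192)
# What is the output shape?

Input shape: (2, 192, 110, 22)
Output shape: (2, 192, 110, 22)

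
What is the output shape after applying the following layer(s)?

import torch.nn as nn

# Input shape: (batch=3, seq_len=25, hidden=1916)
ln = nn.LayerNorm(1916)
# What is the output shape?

Input shape: (3, 25, 1916)
Output shape: (3, 25, 1916)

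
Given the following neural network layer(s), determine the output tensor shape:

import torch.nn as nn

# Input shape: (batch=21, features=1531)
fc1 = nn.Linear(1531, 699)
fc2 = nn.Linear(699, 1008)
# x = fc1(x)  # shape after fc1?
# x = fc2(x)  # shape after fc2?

Input shape: (21, 1531)
  -> after fc1: (21, 699)
Output shape: (21, 1008)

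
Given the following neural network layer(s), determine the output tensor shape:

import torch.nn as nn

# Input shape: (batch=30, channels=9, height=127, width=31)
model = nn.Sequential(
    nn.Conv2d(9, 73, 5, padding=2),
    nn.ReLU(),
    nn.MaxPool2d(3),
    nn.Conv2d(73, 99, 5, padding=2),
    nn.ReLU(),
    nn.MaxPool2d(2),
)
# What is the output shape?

Input shape: (30, 9, 127, 31)
  -> after first Conv2d: (30, 73, 127, 31)
  -> after first MaxPool2d: (30, 73, 42, 10)
  -> after second Conv2d: (30, 99, 42, 10)
Output shape: (30, 99, 21, 5)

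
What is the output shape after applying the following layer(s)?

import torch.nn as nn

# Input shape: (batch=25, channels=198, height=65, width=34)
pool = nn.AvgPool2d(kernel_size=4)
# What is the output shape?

Input shape: (25, 198, 65, 34)
Output shape: (25, 198, 16, 8)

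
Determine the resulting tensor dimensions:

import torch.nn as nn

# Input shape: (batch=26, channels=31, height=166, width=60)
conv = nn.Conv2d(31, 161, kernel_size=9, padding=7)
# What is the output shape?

Input shape: (26, 31, 166, 60)
Output shape: (26, 161, 172, 66)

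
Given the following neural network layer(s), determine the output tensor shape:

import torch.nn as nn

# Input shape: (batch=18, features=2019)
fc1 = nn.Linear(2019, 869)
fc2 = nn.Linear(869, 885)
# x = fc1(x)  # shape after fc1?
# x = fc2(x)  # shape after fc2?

Input shape: (18, 2019)
  -> after fc1: (18, 869)
Output shape: (18, 885)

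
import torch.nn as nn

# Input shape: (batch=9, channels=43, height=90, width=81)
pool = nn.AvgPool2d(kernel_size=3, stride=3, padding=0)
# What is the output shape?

Input shape: (9, 43, 90, 81)
Output shape: (9, 43, 30, 27)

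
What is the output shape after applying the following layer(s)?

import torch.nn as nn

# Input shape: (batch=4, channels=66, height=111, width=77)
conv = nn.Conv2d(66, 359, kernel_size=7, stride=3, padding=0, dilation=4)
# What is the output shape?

Input shape: (4, 66, 111, 77)
Output shape: (4, 359, 29, 18)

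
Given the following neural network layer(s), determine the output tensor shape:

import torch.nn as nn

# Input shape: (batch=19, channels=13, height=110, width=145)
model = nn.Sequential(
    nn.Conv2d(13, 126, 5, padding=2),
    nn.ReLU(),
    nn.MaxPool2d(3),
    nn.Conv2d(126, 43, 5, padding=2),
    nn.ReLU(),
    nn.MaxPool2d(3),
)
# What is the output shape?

Input shape: (19, 13, 110, 145)
  -> after first Conv2d: (19, 126, 110, 145)
  -> after first MaxPool2d: (19, 126, 36, 48)
  -> after second Conv2d: (19, 43, 36, 48)
Output shape: (19, 43, 12, 16)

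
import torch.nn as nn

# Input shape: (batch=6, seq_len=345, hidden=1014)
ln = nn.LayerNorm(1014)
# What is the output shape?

Input shape: (6, 345, 1014)
Output shape: (6, 345, 1014)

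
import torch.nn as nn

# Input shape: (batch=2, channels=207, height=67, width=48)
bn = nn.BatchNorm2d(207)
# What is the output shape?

Input shape: (2, 207, 67, 48)
Output shape: (2, 207, 67, 48)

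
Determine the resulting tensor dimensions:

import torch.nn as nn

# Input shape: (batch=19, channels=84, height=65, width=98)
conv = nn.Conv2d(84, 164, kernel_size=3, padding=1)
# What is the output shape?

Input shape: (19, 84, 65, 98)
Output shape: (19, 164, 65, 98)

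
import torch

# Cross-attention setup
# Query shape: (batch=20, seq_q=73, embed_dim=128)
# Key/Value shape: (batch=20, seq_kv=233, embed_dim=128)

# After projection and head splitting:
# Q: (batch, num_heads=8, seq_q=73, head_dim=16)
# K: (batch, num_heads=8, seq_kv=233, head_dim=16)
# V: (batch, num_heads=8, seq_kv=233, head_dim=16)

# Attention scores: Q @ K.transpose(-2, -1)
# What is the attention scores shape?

Input shape: (20, 73, 128)
Output shape: (20, 8, 73, 233)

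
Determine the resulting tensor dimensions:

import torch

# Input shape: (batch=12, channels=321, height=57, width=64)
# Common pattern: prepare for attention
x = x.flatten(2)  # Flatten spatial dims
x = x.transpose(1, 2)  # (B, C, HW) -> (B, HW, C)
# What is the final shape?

Input shape: (12, 321, 57, 64)
  -> after flatten(2): (12, 321, 3648)
Output shape: (12, 3648, 321)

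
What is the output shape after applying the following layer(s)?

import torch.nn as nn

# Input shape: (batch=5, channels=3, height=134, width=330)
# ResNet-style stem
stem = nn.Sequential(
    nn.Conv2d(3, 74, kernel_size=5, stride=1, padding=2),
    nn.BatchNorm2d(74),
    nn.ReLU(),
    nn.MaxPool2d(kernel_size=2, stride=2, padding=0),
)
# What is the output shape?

Input shape: (5, 3, 134, 330)
  -> after Conv2d 5x5 stride=1: (5, 74, 134, 330)
Output shape: (5, 74, 67, 165)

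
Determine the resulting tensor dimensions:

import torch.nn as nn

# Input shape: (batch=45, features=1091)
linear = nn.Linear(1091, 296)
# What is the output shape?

Input shape: (45, 1091)
Output shape: (45, 296)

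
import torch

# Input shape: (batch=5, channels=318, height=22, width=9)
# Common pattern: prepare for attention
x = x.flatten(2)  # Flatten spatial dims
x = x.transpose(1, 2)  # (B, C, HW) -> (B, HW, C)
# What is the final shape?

Input shape: (5, 318, 22, 9)
  -> after flatten(2): (5, 318, 198)
Output shape: (5, 198, 318)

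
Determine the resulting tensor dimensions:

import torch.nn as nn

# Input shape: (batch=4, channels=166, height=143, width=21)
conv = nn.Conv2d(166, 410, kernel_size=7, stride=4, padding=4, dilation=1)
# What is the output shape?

Input shape: (4, 166, 143, 21)
Output shape: (4, 410, 37, 6)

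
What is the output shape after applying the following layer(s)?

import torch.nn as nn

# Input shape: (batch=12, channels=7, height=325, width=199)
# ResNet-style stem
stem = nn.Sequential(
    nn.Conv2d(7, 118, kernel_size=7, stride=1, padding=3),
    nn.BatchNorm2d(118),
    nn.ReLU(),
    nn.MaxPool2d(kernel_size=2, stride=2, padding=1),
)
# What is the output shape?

Input shape: (12, 7, 325, 199)
  -> after Conv2d 7x7 stride=1: (12, 118, 325, 199)
Output shape: (12, 118, 163, 100)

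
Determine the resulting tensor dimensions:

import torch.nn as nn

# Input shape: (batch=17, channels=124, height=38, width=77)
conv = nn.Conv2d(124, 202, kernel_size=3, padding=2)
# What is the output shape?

Input shape: (17, 124, 38, 77)
Output shape: (17, 202, 40, 79)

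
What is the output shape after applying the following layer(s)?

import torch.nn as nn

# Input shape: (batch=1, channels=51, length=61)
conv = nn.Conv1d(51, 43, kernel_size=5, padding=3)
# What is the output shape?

Input shape: (1, 51, 61)
Output shape: (1, 43, 63)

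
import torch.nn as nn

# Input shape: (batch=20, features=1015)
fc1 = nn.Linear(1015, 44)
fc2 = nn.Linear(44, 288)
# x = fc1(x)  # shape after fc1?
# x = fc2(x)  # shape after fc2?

Input shape: (20, 1015)
  -> after fc1: (20, 44)
Output shape: (20, 288)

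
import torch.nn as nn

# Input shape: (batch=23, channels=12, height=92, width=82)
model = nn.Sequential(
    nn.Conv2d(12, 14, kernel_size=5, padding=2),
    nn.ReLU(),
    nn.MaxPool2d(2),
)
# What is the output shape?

Input shape: (23, 12, 92, 82)
  -> after Conv2d: (23, 14, 92, 82)
  -> after ReLU: (23, 14, 92, 82)
Output shape: (23, 14, 46, 41)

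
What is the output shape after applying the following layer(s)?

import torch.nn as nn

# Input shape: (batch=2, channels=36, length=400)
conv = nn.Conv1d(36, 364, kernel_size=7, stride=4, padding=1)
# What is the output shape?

Input shape: (2, 36, 400)
Output shape: (2, 364, 99)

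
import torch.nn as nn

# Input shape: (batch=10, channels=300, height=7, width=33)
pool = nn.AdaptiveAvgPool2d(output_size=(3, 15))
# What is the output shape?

Input shape: (10, 300, 7, 33)
Output shape: (10, 300, 3, 15)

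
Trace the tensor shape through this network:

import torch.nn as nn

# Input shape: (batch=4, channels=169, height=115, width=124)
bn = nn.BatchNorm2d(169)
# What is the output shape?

Input shape: (4, 169, 115, 124)
Output shape: (4, 169, 115, 124)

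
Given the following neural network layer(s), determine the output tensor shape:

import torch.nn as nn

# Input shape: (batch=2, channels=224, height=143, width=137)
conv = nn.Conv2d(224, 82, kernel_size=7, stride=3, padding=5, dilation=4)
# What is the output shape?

Input shape: (2, 224, 143, 137)
Output shape: (2, 82, 43, 41)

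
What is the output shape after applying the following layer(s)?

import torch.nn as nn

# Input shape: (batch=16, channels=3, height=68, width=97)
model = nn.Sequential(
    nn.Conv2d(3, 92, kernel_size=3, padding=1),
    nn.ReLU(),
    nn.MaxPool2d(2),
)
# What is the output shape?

Input shape: (16, 3, 68, 97)
  -> after Conv2d: (16, 92, 68, 97)
  -> after ReLU: (16, 92, 68, 97)
Output shape: (16, 92, 34, 48)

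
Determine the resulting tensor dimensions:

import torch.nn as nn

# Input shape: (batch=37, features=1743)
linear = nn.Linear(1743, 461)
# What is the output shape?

Input shape: (37, 1743)
Output shape: (37, 461)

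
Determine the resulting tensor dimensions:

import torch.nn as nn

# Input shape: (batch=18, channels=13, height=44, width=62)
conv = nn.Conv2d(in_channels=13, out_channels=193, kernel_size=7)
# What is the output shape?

Input shape: (18, 13, 44, 62)
Output shape: (18, 193, 38, 56)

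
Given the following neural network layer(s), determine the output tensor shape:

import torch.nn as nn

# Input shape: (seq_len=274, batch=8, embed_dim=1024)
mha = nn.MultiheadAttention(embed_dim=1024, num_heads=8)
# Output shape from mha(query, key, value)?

Input shape: (274, 8, 1024)
Output shape: (274, 8, 1024)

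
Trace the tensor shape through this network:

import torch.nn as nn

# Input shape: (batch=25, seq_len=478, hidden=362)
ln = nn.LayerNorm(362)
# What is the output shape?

Input shape: (25, 478, 362)
Output shape: (25, 478, 362)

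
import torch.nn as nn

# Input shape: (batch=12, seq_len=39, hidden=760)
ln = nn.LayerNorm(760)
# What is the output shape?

Input shape: (12, 39, 760)
Output shape: (12, 39, 760)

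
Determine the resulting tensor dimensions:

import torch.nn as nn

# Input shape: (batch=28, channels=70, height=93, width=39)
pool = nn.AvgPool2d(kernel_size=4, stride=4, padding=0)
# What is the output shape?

Input shape: (28, 70, 93, 39)
Output shape: (28, 70, 23, 9)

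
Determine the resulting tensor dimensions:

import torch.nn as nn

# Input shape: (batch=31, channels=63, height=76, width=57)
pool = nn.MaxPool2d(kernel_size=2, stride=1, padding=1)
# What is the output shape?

Input shape: (31, 63, 76, 57)
Output shape: (31, 63, 77, 58)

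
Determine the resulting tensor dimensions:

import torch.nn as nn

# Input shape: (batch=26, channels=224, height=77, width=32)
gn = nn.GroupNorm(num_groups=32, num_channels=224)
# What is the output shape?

Input shape: (26, 224, 77, 32)
Output shape: (26, 224, 77, 32)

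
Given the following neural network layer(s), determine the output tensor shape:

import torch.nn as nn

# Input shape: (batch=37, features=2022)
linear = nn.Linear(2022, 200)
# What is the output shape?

Input shape: (37, 2022)
Output shape: (37, 200)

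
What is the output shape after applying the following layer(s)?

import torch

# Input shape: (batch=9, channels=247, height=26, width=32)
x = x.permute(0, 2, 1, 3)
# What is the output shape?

Input shape: (9, 247, 26, 32)
Output shape: (9, 26, 247, 32)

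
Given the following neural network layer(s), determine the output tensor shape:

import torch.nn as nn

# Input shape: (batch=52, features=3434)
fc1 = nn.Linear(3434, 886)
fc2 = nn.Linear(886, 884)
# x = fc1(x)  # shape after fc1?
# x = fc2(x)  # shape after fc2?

Input shape: (52, 3434)
  -> after fc1: (52, 886)
Output shape: (52, 884)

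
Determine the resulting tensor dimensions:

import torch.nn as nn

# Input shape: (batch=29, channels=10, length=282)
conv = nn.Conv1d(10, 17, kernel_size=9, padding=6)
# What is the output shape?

Input shape: (29, 10, 282)
Output shape: (29, 17, 286)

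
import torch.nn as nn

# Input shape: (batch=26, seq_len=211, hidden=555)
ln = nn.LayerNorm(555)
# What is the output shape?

Input shape: (26, 211, 555)
Output shape: (26, 211, 555)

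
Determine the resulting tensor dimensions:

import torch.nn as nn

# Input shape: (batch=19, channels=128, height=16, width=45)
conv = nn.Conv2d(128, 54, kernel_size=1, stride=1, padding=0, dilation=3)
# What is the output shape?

Input shape: (19, 128, 16, 45)
Output shape: (19, 54, 16, 45)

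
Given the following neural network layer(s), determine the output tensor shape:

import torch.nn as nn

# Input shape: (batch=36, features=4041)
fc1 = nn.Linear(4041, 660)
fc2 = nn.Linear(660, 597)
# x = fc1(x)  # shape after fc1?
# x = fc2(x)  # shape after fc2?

Input shape: (36, 4041)
  -> after fc1: (36, 660)
Output shape: (36, 597)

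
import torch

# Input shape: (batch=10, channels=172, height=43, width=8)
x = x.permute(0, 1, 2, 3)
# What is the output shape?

Input shape: (10, 172, 43, 8)
Output shape: (10, 172, 43, 8)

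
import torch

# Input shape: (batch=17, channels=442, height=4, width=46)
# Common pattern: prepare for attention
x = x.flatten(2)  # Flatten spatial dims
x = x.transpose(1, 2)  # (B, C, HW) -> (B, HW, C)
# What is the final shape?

Input shape: (17, 442, 4, 46)
  -> after flatten(2): (17, 442, 184)
Output shape: (17, 184, 442)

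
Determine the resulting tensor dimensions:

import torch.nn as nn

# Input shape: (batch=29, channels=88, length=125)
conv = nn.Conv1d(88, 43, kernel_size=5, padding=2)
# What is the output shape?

Input shape: (29, 88, 125)
Output shape: (29, 43, 125)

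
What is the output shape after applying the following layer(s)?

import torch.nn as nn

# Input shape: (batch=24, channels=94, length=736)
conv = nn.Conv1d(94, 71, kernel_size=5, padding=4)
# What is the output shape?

Input shape: (24, 94, 736)
Output shape: (24, 71, 740)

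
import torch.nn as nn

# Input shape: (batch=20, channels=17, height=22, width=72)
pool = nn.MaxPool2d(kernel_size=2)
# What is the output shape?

Input shape: (20, 17, 22, 72)
Output shape: (20, 17, 11, 36)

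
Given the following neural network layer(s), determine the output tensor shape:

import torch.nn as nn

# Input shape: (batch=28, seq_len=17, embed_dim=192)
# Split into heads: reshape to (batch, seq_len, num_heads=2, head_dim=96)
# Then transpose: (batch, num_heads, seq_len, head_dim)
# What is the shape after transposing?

Input shape: (28, 17, 192)
  -> after reshape: (28, 17, 2, 96)
Output shape: (28, 2, 17, 96)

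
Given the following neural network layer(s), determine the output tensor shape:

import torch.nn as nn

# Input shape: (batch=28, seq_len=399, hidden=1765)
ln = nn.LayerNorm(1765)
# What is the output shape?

Input shape: (28, 399, 1765)
Output shape: (28, 399, 1765)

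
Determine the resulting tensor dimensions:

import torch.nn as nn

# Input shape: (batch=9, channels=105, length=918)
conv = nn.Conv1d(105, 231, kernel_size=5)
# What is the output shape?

Input shape: (9, 105, 918)
Output shape: (9, 231, 914)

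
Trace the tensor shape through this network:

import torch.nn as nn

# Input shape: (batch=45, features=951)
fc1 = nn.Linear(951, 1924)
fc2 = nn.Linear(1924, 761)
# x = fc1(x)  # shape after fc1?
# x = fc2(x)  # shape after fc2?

Input shape: (45, 951)
  -> after fc1: (45, 1924)
Output shape: (45, 761)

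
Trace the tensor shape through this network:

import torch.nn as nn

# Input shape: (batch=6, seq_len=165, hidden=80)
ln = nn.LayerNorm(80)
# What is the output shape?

Input shape: (6, 165, 80)
Output shape: (6, 165, 80)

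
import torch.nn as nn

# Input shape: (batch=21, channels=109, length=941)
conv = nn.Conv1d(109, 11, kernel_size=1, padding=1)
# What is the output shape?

Input shape: (21, 109, 941)
Output shape: (21, 11, 943)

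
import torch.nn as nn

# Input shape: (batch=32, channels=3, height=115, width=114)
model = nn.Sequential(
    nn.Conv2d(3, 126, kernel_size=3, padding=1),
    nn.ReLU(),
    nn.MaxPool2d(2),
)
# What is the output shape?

Input shape: (32, 3, 115, 114)
  -> after Conv2d: (32, 126, 115, 114)
  -> after ReLU: (32, 126, 115, 114)
Output shape: (32, 126, 57, 57)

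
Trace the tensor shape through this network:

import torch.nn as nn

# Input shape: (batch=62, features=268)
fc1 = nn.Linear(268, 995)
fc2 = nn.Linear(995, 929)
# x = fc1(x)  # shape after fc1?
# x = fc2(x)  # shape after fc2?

Input shape: (62, 268)
  -> after fc1: (62, 995)
Output shape: (62, 929)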